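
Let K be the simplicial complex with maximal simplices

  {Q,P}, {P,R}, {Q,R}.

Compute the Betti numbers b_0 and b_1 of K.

b_0 = 1, b_1 = 1.

We work with the vertex ordering P < Q < R. The simplices of K, each written with vertices in increasing order, are:

  0-simplices (3): P, Q, R
  1-simplices (3): PQ, PR, QR

Hence C_0 ≅ Z^3, C_1 ≅ Z^3.

∂_1: C_1 → C_0 is given by ∂[p,q] = [q] − [p]. For instance
  ∂QR = R − Q.
As a 3×3 matrix over Z this has rank 2, with invariant factors (1,1).

Reading off H_k = ker ∂_k / im ∂_{k+1}:

  H_0: rank C_0 − rank ∂_1 = 3 − 2 = 1, and the invariant factors of ∂_1 are all 1, so H_0 ≅ Z.
  H_1: rank ker ∂_1 − rank ∂_2 = (3 − 2) − 0 = 1, and there is no ∂_2, so H_1 ≅ Z.

Hence the Betti numbers are b_0 = 1, b_1 = 1.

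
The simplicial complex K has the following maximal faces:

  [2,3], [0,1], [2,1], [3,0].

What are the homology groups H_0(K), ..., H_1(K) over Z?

Fix the vertex order 0 < 1 < 2 < 3 and write every simplex with vertices in increasing order. Then dim K = 1 and the simplices of K are:

  0-simplices (4): [0], [1], [2], [3]
  1-simplices (4): [0,1], [0,3], [1,2], [2,3]

giving chain groups C_0 ≅ Z^4, C_1 ≅ Z^4.

∂_1: C_1 → C_0 sends each edge [p,q] (with p < q) to q − p.
As a 4×4 matrix over Z this has rank 3, with invariant factors (1,1,1).

Now H_k = ker ∂_k / im ∂_{k+1}, so:

  H_0: rank C_0 − rank ∂_1 = 4 − 3 = 1, and the invariant factors of ∂_1 are all 1, so H_0 = Z.
  H_1: rank ker ∂_1 − rank ∂_2 = (4 − 3) − 0 = 1, and there is no ∂_2, so H_1 = Z.

As a check, the Euler characteristic is 4 − 4 = 0, which agrees with 1 − 1 = 0.

H_0 ≅ Z,  H_1 ≅ Z.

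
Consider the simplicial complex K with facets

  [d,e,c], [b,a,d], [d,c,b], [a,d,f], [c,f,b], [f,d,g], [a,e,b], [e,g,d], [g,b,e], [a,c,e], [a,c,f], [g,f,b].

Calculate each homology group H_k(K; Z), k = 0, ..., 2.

H_0 ≅ Z,  H_1 ≅ Z/2,  H_2 = 0.

K has 7 vertices, 18 edges, 12 triangles.
rank ∂_0 = 0, rank ∂_1 = 6 ⇒ b_0 = 7 − 0 − 6 = 1; all invariant factors of ∂_1 are 1 so no torsion. So H_0 = Z.
rank ∂_1 = 6, rank ∂_2 = 12 ⇒ b_1 = 18 − 6 − 12 = 0; ∂_2 has invariant factor(s) [2] giving torsion. So H_1 = Z/2.
rank ∂_2 = 12, rank ∂_3 = 0 ⇒ b_2 = 12 − 12 − 0 = 0. So H_2 = 0.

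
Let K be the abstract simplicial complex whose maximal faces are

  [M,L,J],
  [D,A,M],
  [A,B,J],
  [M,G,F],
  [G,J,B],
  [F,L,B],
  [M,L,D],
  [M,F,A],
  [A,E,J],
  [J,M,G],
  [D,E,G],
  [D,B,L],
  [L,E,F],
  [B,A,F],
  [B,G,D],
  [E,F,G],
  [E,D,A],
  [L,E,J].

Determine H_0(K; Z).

We work with the vertex ordering A < B < D < E < F < G < J < L < M. The simplices of K, each written with vertices in increasing order, are:

  0-simplices (9): A, B, D, E, F, G, J, L, M
  1-simplices (27): AB, AD, AE, AF, AJ, AM, BD, BF, BG, BJ, BL, DE, DG, DL, DM, EF, EG, EJ, EL, FG, FL, FM, GJ, GM, JL, JM, LM
  2-simplices (18): ABF, ABJ, ADE, ADM, AEJ, AFM, BDG, BDL, BFL, BGJ, DEG, DLM, EFG, EFL, EJL, FGM, GJM, JLM

so the chain groups are C_0 ≅ Z^9, C_1 ≅ Z^27, C_2 ≅ Z^18.

The boundary map ∂_1: C_1 → C_0 is given by ∂[p,q] = [q] − [p].
The 9×27 boundary matrix has rank 8 and Smith normal form diag(1,1,1,1,1,1,1,1).

The boundary map ∂_2: C_2 → C_1 sends each 2-simplex [p,q,r] to [q,r] − [p,r] + [p,q]. For instance
  ∂BGJ = GJ − BJ + BG,
  ∂EFG = FG − EG + EF.
The resulting 27×18 matrix has rank 17, and its Smith normal form has invariant factors (1,1,1,1,1,1,1,1,1,1,1,1,1,1,1,1,1).

Now H_k = ker ∂_k / im ∂_{k+1}, so:

  H_0: rank C_0 − rank ∂_1 = 9 − 8 = 1, and the invariant factors of ∂_1 are all 1, so H_0 = Z.

H_0 ≅ Z.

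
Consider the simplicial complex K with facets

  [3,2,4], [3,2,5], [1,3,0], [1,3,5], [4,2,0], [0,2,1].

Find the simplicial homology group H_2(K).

Take the total order 0 < 1 < 2 < 3 < 4 < 5 on the vertex set. Then K (dimension 2) consists of the simplices:

  0-simplices (6): [0], [1], [2], [3], [4], [5]
  1-simplices (12): [0,1], [0,2], [0,3], [0,4], [1,2], [1,3], [1,5], [2,3], [2,4], [2,5], [3,4], [3,5]
  2-simplices (6): [0,1,2], [0,1,3], [0,2,4], [1,3,5], [2,3,4], [2,3,5]

so the chain groups are C_0 ≅ Z^6, C_1 ≅ Z^12, C_2 ≅ Z^6.

The boundary map ∂_1: C_1 → C_0 is given by ∂[p,q] = [q] − [p].
The resulting 6×12 matrix has rank 5, and its Smith normal form has invariant factors (1,1,1,1,1).

The boundary map ∂_2: C_2 → C_1 acts by ∂[p,q,r] = [q,r] − [p,r] + [p,q]. For instance
  ∂[2,3,4] = [3,4] − [2,4] + [2,3],
  ∂[0,2,4] = [2,4] − [0,4] + [0,2].
The 12×6 boundary matrix has rank 6 and Smith normal form diag(1,1,1,1,1,1).

Now H_k = ker ∂_k / im ∂_{k+1}, so:

  H_2: rank ker ∂_2 − rank ∂_3 = (6 − 6) − 0 = 0, and there is no ∂_3, so H_2 = 0.

H_2 = 0.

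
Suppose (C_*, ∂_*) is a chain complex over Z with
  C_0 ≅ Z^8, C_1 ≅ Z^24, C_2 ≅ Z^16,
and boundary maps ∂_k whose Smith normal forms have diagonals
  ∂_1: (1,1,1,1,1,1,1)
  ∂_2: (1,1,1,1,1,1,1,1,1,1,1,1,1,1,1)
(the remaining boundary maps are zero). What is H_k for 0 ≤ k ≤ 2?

H_0: b_0 = 8 − 0 − 7 = 1; torsion from ∂_1 factors > 1: none. So H_0 ≅ Z.
H_1: b_1 = 24 − 7 − 15 = 2; torsion from ∂_2 factors > 1: none. So H_1 ≅ Z^2.
H_2: b_2 = 16 − 15 − 0 = 1; torsion from ∂_3 factors > 1: none. So H_2 ≅ Z.

H_0 ≅ Z,  H_1 ≅ Z^2,  H_2 ≅ Z.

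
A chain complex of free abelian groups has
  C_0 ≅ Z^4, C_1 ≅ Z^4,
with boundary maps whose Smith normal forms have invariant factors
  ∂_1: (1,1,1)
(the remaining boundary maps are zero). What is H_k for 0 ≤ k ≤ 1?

H_0 = Z,  H_1 = Z.

H_0: b_0 = 4 − 0 − 3 = 1; torsion from ∂_1 factors > 1: none. So H_0 = Z.
H_1: b_1 = 4 − 3 − 0 = 1; torsion from ∂_2 factors > 1: none. So H_1 = Z.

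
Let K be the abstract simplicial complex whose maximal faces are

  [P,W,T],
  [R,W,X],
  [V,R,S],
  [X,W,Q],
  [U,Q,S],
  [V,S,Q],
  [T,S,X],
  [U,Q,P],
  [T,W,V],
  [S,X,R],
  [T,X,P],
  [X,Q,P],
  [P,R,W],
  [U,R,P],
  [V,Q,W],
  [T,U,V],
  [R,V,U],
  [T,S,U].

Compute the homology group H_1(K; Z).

H_1 = Z ⊕ Z/2.

K has 9 vertices, 27 edges, 18 triangles.
rank ∂_1 = 8, rank ∂_2 = 18 ⇒ b_1 = 27 − 8 − 18 = 1; ∂_2 has invariant factor(s) [2] giving torsion. So H_1 ≅ Z ⊕ Z/2.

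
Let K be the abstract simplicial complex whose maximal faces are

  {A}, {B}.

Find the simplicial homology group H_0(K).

H_0 ≅ Z^2.

K has 2 vertices.
rank ∂_0 = 0, rank ∂_1 = 0 ⇒ b_0 = 2 − 0 − 0 = 2. So H_0 = Z^2.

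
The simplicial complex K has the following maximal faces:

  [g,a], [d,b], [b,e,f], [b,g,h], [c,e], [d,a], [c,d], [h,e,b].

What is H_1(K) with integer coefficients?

We work with the vertex ordering a < b < c < d < e < f < g < h. The simplices of K, each written with vertices in increasing order, are:

  0-simplices (8): a, b, c, d, e, f, g, h
  1-simplices (12): ad, ag, bd, be, bf, bg, bh, cd, ce, ef, eh, gh
  2-simplices (3): bef, beh, bgh

so the chain groups are C_0 ≅ Z^8, C_1 ≅ Z^12, C_2 ≅ Z^3.

The boundary map ∂_1: C_1 → C_0 sends each edge [p,q] (with p < q) to q − p. For instance
  ∂bg = g − b.
As a 8×12 matrix over Z this has rank 7, with invariant factors (1,1,1,1,1,1,1).

The boundary map ∂_2: C_2 → C_1 maps a triangle to the signed sum of its edges. For instance
  ∂bef = ef − bf + be,
  ∂bgh = gh − bh + bg.
The 12×3 boundary matrix has rank 3 and Smith normal form diag(1,1,1).

Computing H_k = (kernel of ∂_k) / (image of ∂_{k+1}):

  H_1: rank ker ∂_1 − rank ∂_2 = (12 − 7) − 3 = 2, and the invariant factors of ∂_2 are all 1, so H_1 = Z^2.

H_1 = Z^2.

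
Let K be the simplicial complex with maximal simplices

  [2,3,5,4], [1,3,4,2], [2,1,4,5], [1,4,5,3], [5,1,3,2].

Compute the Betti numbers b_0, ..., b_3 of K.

Fix the vertex order 1 < 2 < 3 < 4 < 5 and write every simplex with vertices in increasing order. Then dim K = 3 and the simplices of K are:

  0-simplices (5): [1], [2], [3], [4], [5]
  1-simplices (10): [1,2], [1,3], [1,4], [1,5], [2,3], [2,4], [2,5], [3,4], [3,5], [4,5]
  2-simplices (10): [1,2,3], [1,2,4], [1,2,5], [1,3,4], [1,3,5], [1,4,5], [2,3,4], [2,3,5], [2,4,5], [3,4,5]
  3-simplices (5): [1,2,3,4], [1,2,3,5], [1,2,4,5], [1,3,4,5], [2,3,4,5]

so the chain groups are C_0 ≅ Z^5, C_1 ≅ Z^10, C_2 ≅ Z^10, C_3 ≅ Z^5.

∂_1: C_1 → C_0 maps an edge to its endpoints' difference, ∂[p,q] = q − p.
The resulting 5×10 matrix has rank 4, and its Smith normal form has invariant factors (1,1,1,1).

∂_2: C_2 → C_1 maps a triangle to the signed sum of its edges. For instance
  ∂[1,2,3] = [2,3] − [1,3] + [1,2],
  ∂[1,4,5] = [4,5] − [1,5] + [1,4].
The resulting 10×10 matrix has rank 6, and its Smith normal form has invariant factors (1,1,1,1,1,1).

Boundary ∂_3: C_3 → C_2 sends each 3-simplex σ to the alternating sum Σ_i (−1)^i (σ with its i-th vertex removed). For instance
  ∂[1,2,3,4] = [2,3,4] − [1,3,4] + [1,2,4] − [1,2,3],
  ∂[2,3,4,5] = [3,4,5] − [2,4,5] + [2,3,5] − [2,3,4].
As a 10×5 matrix over Z this has rank 4, with invariant factors (1,1,1,1).

From H_k ≅ ker(∂_k) / im(∂_{k+1}) we obtain:

  H_0: rank C_0 − rank ∂_1 = 5 − 4 = 1, and the invariant factors of ∂_1 are all 1, so H_0 ≅ Z.
  H_1: rank ker ∂_1 − rank ∂_2 = (10 − 4) − 6 = 0, and the invariant factors of ∂_2 are all 1, so H_1 ≅ 0.
  H_2: rank ker ∂_2 − rank ∂_3 = (10 − 6) − 4 = 0, and the invariant factors of ∂_3 are all 1, so H_2 ≅ 0.
  H_3: rank ker ∂_3 − rank ∂_4 = (5 − 4) − 0 = 1, and there is no ∂_4, so H_3 ≅ Z.

Hence the Betti numbers are b_0 = 1, b_1 = 0, b_2 = 0, b_3 = 1.

b_0 = 1, b_1 = 0, b_2 = 0, b_3 = 1.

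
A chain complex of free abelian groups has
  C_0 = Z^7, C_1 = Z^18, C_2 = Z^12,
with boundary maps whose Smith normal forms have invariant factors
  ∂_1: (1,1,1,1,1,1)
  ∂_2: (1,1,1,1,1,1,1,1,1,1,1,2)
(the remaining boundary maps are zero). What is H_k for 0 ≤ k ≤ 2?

H_0 = Z,  H_1 = Z/2,  H_2 = 0.

H_0: b_0 = 7 − 0 − 6 = 1; torsion from ∂_1 factors > 1: none. So H_0 = Z.
H_1: b_1 = 18 − 6 − 12 = 0; torsion from ∂_2 factors > 1: [2]. So H_1 = Z/2.
H_2: b_2 = 12 − 12 − 0 = 0; torsion from ∂_3 factors > 1: none. So H_2 = 0.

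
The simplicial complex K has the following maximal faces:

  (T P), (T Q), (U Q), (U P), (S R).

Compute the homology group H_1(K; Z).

We work with the vertex ordering P < Q < R < S < T < U. The simplices of K, each written with vertices in increasing order, are:

  0-simplices (6): P, Q, R, S, T, U
  1-simplices (5): PT, PU, QT, QU, RS

so the chain groups are C_0 ≅ Z^6, C_1 ≅ Z^5.

The boundary map ∂_1: C_1 → C_0 sends each edge [p,q] (with p < q) to q − p. For instance
  ∂QT = T − Q.
The resulting 6×5 matrix has rank 4, and its Smith normal form has invariant factors (1,1,1,1).

Now H_k = ker ∂_k / im ∂_{k+1}, so:

  H_1: rank ker ∂_1 − rank ∂_2 = (5 − 4) − 0 = 1, and there is no ∂_2, so H_1 ≅ Z.

H_1 = Z.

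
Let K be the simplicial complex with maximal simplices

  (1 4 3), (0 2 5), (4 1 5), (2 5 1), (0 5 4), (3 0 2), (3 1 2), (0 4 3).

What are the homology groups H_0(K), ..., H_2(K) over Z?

Take the total order 0 < 1 < 2 < 3 < 4 < 5 on the vertex set. Then K (dimension 2) consists of the simplices:

  0-simplices (6): [0], [1], [2], [3], [4], [5]
  1-simplices (12): [0,2], [0,3], [0,4], [0,5], [1,2], [1,3], [1,4], [1,5], [2,3], [2,5], [3,4], [4,5]
  2-simplices (8): [0,2,3], [0,2,5], [0,3,4], [0,4,5], [1,2,3], [1,2,5], [1,3,4], [1,4,5]

so the chain groups are C_0 ≅ Z^6, C_1 ≅ Z^12, C_2 ≅ Z^8.

The boundary map ∂_1: C_1 → C_0 sends each edge [p,q] (with p < q) to q − p. For instance
  ∂[0,5] = [5] − [0].
As a 6×12 matrix over Z this has rank 5, with invariant factors (1,1,1,1,1).

Boundary ∂_2: C_2 → C_1 maps a triangle to the signed sum of its edges. For instance
  ∂[0,4,5] = [4,5] − [0,5] + [0,4],
  ∂[1,4,5] = [4,5] − [1,5] + [1,4].
The 12×8 boundary matrix has rank 7 and Smith normal form diag(1,1,1,1,1,1,1).

Reading off H_k = ker ∂_k / im ∂_{k+1}:

  H_0: rank C_0 − rank ∂_1 = 6 − 5 = 1, and the invariant factors of ∂_1 are all 1, so H_0 ≅ Z.
  H_1: rank ker ∂_1 − rank ∂_2 = (12 − 5) − 7 = 0, and the invariant factors of ∂_2 are all 1, so H_1 ≅ 0.
  H_2: rank ker ∂_2 − rank ∂_3 = (8 − 7) − 0 = 1, and there is no ∂_3, so H_2 ≅ Z.

As a check, the Euler characteristic is 6 − 12 + 8 = 2, which agrees with 1 − 0 + 1 = 2.
(K is a triangulation of the 2-sphere S^2.)

H_0 = Z,  H_1 = 0,  H_2 = Z.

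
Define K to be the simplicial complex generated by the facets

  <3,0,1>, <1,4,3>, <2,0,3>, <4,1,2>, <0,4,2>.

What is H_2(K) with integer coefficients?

H_2 = 0.

Take the total order 0 < 1 < 2 < 3 < 4 on the vertex set. Then K (dimension 2) consists of the simplices:

  0-simplices (5): [0], [1], [2], [3], [4]
  1-simplices (10): [0,1], [0,2], [0,3], [0,4], [1,2], [1,3], [1,4], [2,3], [2,4], [3,4]
  2-simplices (5): [0,1,3], [0,2,3], [0,2,4], [1,2,4], [1,3,4]

giving chain groups C_0 ≅ Z^5, C_1 ≅ Z^10, C_2 ≅ Z^5.

Boundary ∂_1: C_1 → C_0 is given by ∂[p,q] = [q] − [p].
This gives a 5×10 integer matrix of rank 4; reducing to Smith normal form yields diagonal entries (1,1,1,1).

The boundary map ∂_2: C_2 → C_1 acts by ∂[p,q,r] = [q,r] − [p,r] + [p,q]. For instance
  ∂[1,3,4] = [3,4] − [1,4] + [1,3],
  ∂[0,1,3] = [1,3] − [0,3] + [0,1].
The 10×5 boundary matrix has rank 5 and Smith normal form diag(1,1,1,1,1).

From H_k ≅ ker(∂_k) / im(∂_{k+1}) we obtain:

  H_2: rank ker ∂_2 − rank ∂_3 = (5 − 5) − 0 = 0, and there is no ∂_3, so H_2 ≅ 0.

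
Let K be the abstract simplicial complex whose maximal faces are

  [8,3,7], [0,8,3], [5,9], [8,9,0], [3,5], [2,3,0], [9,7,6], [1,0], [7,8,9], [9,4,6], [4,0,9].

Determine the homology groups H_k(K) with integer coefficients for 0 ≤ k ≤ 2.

We work with the vertex ordering 0 < 1 < 2 < 3 < 4 < 5 < 6 < 7 < 8 < 9. The simplices of K, each written with vertices in increasing order, are:

  0-simplices (10): [0], [1], [2], [3], [4], [5], [6], [7], [8], [9]
  1-simplices (18): [0,1], [0,2], [0,3], [0,4], [0,8], [0,9], [2,3], [3,5], [3,7], [3,8], [4,6], [4,9], [5,9], [6,7], [6,9], [7,8], [7,9], [8,9]
  2-simplices (8): [0,2,3], [0,3,8], [0,4,9], [0,8,9], [3,7,8], [4,6,9], [6,7,9], [7,8,9]

so the chain groups are C_0 ≅ Z^10, C_1 ≅ Z^18, C_2 ≅ Z^8.

Boundary ∂_1: C_1 → C_0 sends each edge [p,q] (with p < q) to q − p.
The 10×18 boundary matrix has rank 9 and Smith normal form diag(1,1,1,1,1,1,1,1,1).

The boundary map ∂_2: C_2 → C_1 sends each 2-simplex [p,q,r] to [q,r] − [p,r] + [p,q]. For instance
  ∂[6,7,9] = [7,9] − [6,9] + [6,7],
  ∂[0,2,3] = [2,3] − [0,3] + [0,2].
The 18×8 boundary matrix has rank 8 and Smith normal form diag(1,1,1,1,1,1,1,1).

Reading off H_k = ker ∂_k / im ∂_{k+1}:

  H_0: rank C_0 − rank ∂_1 = 10 − 9 = 1, and the invariant factors of ∂_1 are all 1, so H_0 ≅ Z.
  H_1: rank ker ∂_1 − rank ∂_2 = (18 − 9) − 8 = 1, and the invariant factors of ∂_2 are all 1, so H_1 ≅ Z.
  H_2: rank ker ∂_2 − rank ∂_3 = (8 − 8) − 0 = 0, and there is no ∂_3, so H_2 ≅ 0.

H_0 = Z,  H_1 = Z,  H_2 = 0.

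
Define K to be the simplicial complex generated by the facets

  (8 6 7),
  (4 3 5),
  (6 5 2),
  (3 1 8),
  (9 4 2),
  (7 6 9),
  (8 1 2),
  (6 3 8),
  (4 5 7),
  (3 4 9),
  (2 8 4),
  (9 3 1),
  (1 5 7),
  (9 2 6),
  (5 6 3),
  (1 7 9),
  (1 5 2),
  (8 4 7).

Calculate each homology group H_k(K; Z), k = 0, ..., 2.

H_0 = Z,  H_1 = Z^2,  H_2 = Z.

Order the vertices as 1 < 2 < 3 < 4 < 5 < 6 < 7 < 8 < 9. Listing each simplex with vertices in this order, K has dimension 2 with simplices:

  0-simplices (9): [1], [2], [3], [4], [5], [6], [7], [8], [9]
  1-simplices (27): (27 of them)
  2-simplices (18): [1,2,5], [1,2,8], [1,3,8], [1,3,9], [1,5,7], [1,7,9], [2,4,8], [2,4,9], [2,5,6], [2,6,9], [3,4,5], [3,4,9], [3,5,6], [3,6,8], [4,5,7], [4,7,8], [6,7,8], [6,7,9]

so the chain groups are C_0 ≅ Z^9, C_1 ≅ Z^27, C_2 ≅ Z^18.

∂_1: C_1 → C_0 maps an edge to its endpoints' difference, ∂[p,q] = q − p. For instance
  ∂[3,6] = [6] − [3].
As a 9×27 matrix over Z this has rank 8, with invariant factors (1,1,1,1,1,1,1,1).

Boundary ∂_2: C_2 → C_1 acts by ∂[p,q,r] = [q,r] − [p,r] + [p,q]. For instance
  ∂[1,5,7] = [5,7] − [1,7] + [1,5],
  ∂[3,4,5] = [4,5] − [3,5] + [3,4].
This gives a 27×18 integer matrix of rank 17; reducing to Smith normal form yields diagonal entries (1,1,1,1,1,1,1,1,1,1,1,1,1,1,1,1,1).

Now H_k = ker ∂_k / im ∂_{k+1}, so:

  H_0: rank C_0 − rank ∂_1 = 9 − 8 = 1, and the invariant factors of ∂_1 are all 1, so H_0 ≅ Z.
  H_1: rank ker ∂_1 − rank ∂_2 = (27 − 8) − 17 = 2, and the invariant factors of ∂_2 are all 1, so H_1 ≅ Z^2.
  H_2: rank ker ∂_2 − rank ∂_3 = (18 − 17) − 0 = 1, and there is no ∂_3, so H_2 ≅ Z.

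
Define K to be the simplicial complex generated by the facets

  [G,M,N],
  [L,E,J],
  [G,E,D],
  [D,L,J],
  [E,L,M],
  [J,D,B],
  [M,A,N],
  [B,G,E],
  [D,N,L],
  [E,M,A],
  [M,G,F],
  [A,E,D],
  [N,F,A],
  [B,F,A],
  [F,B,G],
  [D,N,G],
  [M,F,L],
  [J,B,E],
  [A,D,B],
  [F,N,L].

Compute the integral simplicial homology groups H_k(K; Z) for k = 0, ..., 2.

H_0 = Z,  H_1 = Z ⊕ Z/2Z,  H_2 = 0.

Fix the vertex order A < B < D < E < F < G < J < L < M < N and write every simplex with vertices in increasing order. Then dim K = 2 and the simplices of K are:

  0-simplices (10): A, B, D, E, F, G, J, L, M, N
  1-simplices (30): AB, AD, AE, AF, AM, AN, BD, BE, BF, BG, BJ, DE, DG, DJ, DL, DN, EG, EJ, EL, EM, FG, FL, FM, FN, GM, GN, JL, LM, LN, MN
  2-simplices (20): ABD, ABF, ADE, AEM, AFN, AMN, BDJ, BEG, BEJ, BFG, DEG, DGN, DJL, DLN, EJL, ELM, FGM, FLM, FLN, GMN

so the chain groups are C_0 ≅ Z^10, C_1 ≅ Z^30, C_2 ≅ Z^20.

Boundary ∂_1: C_1 → C_0 is given by ∂[p,q] = [q] − [p].
The 10×30 boundary matrix has rank 9 and Smith normal form diag(1,1,1,1,1,1,1,1,1).

Boundary ∂_2: C_2 → C_1 sends each 2-simplex [p,q,r] to [q,r] − [p,r] + [p,q]. For instance
  ∂ABD = BD − AD + AB,
  ∂BEG = EG − BG + BE.
The resulting 30×20 matrix has rank 20, and its Smith normal form has invariant factors (1,1,1,1,1,1,1,1,1,1,1,1,1,1,1,1,1,1,1,2).

Now H_k = ker ∂_k / im ∂_{k+1}, so:

  H_0: rank C_0 − rank ∂_1 = 10 − 9 = 1, and the invariant factors of ∂_1 are all 1, so H_0 = Z.
  H_1: rank ker ∂_1 − rank ∂_2 = (30 − 9) − 20 = 1, and ∂_2 has invariant factor 2 > 1, so H_1 = Z ⊕ Z/2Z.
  H_2: rank ker ∂_2 − rank ∂_3 = (20 − 20) − 0 = 0, and there is no ∂_3, so H_2 = 0.

(K is a triangulation of the Klein bottle.)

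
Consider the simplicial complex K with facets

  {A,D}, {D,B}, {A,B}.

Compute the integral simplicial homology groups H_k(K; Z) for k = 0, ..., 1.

H_0 ≅ Z,  H_1 ≅ Z.

K has 3 vertices, 3 edges.
rank ∂_0 = 0, rank ∂_1 = 2 ⇒ b_0 = 3 − 0 − 2 = 1; all invariant factors of ∂_1 are 1 so no torsion. So H_0 = Z.
rank ∂_1 = 2, rank ∂_2 = 0 ⇒ b_1 = 3 − 2 − 0 = 1. So H_1 = Z.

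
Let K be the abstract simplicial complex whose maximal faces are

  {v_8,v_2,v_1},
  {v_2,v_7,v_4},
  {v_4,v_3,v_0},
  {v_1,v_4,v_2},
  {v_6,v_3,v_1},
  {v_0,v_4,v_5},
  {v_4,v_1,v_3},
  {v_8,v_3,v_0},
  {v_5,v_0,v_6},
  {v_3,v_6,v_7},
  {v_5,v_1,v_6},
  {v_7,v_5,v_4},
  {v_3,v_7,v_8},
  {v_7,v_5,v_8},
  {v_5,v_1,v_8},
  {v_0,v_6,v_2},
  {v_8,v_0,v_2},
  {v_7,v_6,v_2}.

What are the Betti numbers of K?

We work with the vertex ordering v_0 < v_1 < v_2 < v_3 < v_4 < v_5 < v_6 < v_7 < v_8. The simplices of K, each written with vertices in increasing order, are:

  0-simplices (9): [v_0], [v_1], [v_2], [v_3], [v_4], [v_5], [v_6], [v_7], [v_8]
  1-simplices (27): (27 of them)
  2-simplices (18): (18 of them)

so the chain groups are C_0 ≅ Z^9, C_1 ≅ Z^27, C_2 ≅ Z^18.

The boundary map ∂_1: C_1 → C_0 is given by ∂[p,q] = [q] − [p].
The 9×27 boundary matrix has rank 8 and Smith normal form diag(1,1,1,1,1,1,1,1).

The boundary map ∂_2: C_2 → C_1 sends each 2-simplex [p,q,r] to [q,r] − [p,r] + [p,q]. For instance
  ∂[v_0,v_2,v_8] = [v_2,v_8] − [v_0,v_8] + [v_0,v_2],
  ∂[v_4,v_5,v_7] = [v_5,v_7] − [v_4,v_7] + [v_4,v_5].
The resulting 27×18 matrix has rank 17, and its Smith normal form has invariant factors (1,1,1,1,1,1,1,1,1,1,1,1,1,1,1,1,1).

Now H_k = ker ∂_k / im ∂_{k+1}, so:

  H_0: rank C_0 − rank ∂_1 = 9 − 8 = 1, and the invariant factors of ∂_1 are all 1, so H_0 = Z.
  H_1: rank ker ∂_1 − rank ∂_2 = (27 − 8) − 17 = 2, and the invariant factors of ∂_2 are all 1, so H_1 = Z^2.
  H_2: rank ker ∂_2 − rank ∂_3 = (18 − 17) − 0 = 1, and there is no ∂_3, so H_2 = Z.

Hence the Betti numbers are b_0 = 1, b_1 = 2, b_2 = 1.

b_0 = 1, b_1 = 2, b_2 = 1.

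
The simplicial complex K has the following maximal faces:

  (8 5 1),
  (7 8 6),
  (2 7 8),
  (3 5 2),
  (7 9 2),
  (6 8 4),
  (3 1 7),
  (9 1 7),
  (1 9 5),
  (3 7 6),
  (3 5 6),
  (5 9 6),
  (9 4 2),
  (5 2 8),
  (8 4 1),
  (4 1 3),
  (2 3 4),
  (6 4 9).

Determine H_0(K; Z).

H_0 = Z.

Fix the vertex order 1 < 2 < 3 < 4 < 5 < 6 < 7 < 8 < 9 and write every simplex with vertices in increasing order. Then dim K = 2 and the simplices of K are:

  0-simplices (9): [1], [2], [3], [4], [5], [6], [7], [8], [9]
  1-simplices (27): (27 of them)
  2-simplices (18): [1,3,4], [1,3,7], [1,4,8], [1,5,8], [1,5,9], [1,7,9], [2,3,4], [2,3,5], [2,4,9], [2,5,8], [2,7,8], [2,7,9], [3,5,6], [3,6,7], [4,6,8], [4,6,9], [5,6,9], [6,7,8]

so the chain groups are C_0 ≅ Z^9, C_1 ≅ Z^27, C_2 ≅ Z^18.

Boundary ∂_1: C_1 → C_0 is given by ∂[p,q] = [q] − [p]. For instance
  ∂[3,7] = [7] − [3].
The resulting 9×27 matrix has rank 8, and its Smith normal form has invariant factors (1,1,1,1,1,1,1,1).

∂_2: C_2 → C_1 acts by ∂[p,q,r] = [q,r] − [p,r] + [p,q]. For instance
  ∂[2,7,8] = [7,8] − [2,8] + [2,7],
  ∂[4,6,8] = [6,8] − [4,8] + [4,6].
As a 27×18 matrix over Z this has rank 17, with invariant factors (1,1,1,1,1,1,1,1,1,1,1,1,1,1,1,1,1).

From H_k ≅ ker(∂_k) / im(∂_{k+1}) we obtain:

  H_0: rank C_0 − rank ∂_1 = 9 − 8 = 1, and the invariant factors of ∂_1 are all 1, so H_0 ≅ Z.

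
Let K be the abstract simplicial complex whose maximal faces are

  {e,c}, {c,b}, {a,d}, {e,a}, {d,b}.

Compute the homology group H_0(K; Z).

Order the vertices as a < b < c < d < e. Listing each simplex with vertices in this order, K has dimension 1 with simplices:

  0-simplices (5): a, b, c, d, e
  1-simplices (5): ad, ae, bc, bd, ce

so the chain groups are C_0 ≅ Z^5, C_1 ≅ Z^5.

∂_1: C_1 → C_0 maps an edge to its endpoints' difference, ∂[p,q] = q − p. For instance
  ∂ae = e − a.
The resulting 5×5 matrix has rank 4, and its Smith normal form has invariant factors (1,1,1,1).

Computing H_k = (kernel of ∂_k) / (image of ∂_{k+1}):

  H_0: rank C_0 − rank ∂_1 = 5 − 4 = 1, and the invariant factors of ∂_1 are all 1, so H_0 = Z.

H_0 ≅ Z.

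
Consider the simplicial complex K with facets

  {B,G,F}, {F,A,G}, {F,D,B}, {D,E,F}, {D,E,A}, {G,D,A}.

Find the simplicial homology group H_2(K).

Fix the vertex order A < B < D < E < F < G and write every simplex with vertices in increasing order. Then dim K = 2 and the simplices of K are:

  0-simplices (6): A, B, D, E, F, G
  1-simplices (12): AD, AE, AF, AG, BD, BF, BG, DE, DF, DG, EF, FG
  2-simplices (6): ADE, ADG, AFG, BDF, BFG, DEF

so the chain groups are C_0 ≅ Z^6, C_1 ≅ Z^12, C_2 ≅ Z^6.

Boundary ∂_1: C_1 → C_0 maps an edge to its endpoints' difference, ∂[p,q] = q − p.
As a 6×12 matrix over Z this has rank 5, with invariant factors (1,1,1,1,1).

∂_2: C_2 → C_1 maps a triangle to the signed sum of its edges. For instance
  ∂DEF = EF − DF + DE,
  ∂BDF = DF − BF + BD.
This gives a 12×6 integer matrix of rank 6; reducing to Smith normal form yields diagonal entries (1,1,1,1,1,1).

From H_k ≅ ker(∂_k) / im(∂_{k+1}) we obtain:

  H_2: rank ker ∂_2 − rank ∂_3 = (6 − 6) − 0 = 0, and there is no ∂_3, so H_2 = 0.

(K is a triangulation of the cylinder S^1 x I.)

H_2 = 0.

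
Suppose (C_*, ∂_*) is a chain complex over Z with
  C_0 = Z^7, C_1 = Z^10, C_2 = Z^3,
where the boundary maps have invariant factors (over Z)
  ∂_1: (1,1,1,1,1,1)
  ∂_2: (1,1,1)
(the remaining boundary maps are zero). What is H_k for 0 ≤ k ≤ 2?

H_0 = Z,  H_1 = Z,  H_2 = 0.

H_0: b_0 = 7 − 0 − 6 = 1; torsion from ∂_1 factors > 1: none. So H_0 = Z.
H_1: b_1 = 10 − 6 − 3 = 1; torsion from ∂_2 factors > 1: none. So H_1 = Z.
H_2: b_2 = 3 − 3 − 0 = 0; torsion from ∂_3 factors > 1: none. So H_2 = 0.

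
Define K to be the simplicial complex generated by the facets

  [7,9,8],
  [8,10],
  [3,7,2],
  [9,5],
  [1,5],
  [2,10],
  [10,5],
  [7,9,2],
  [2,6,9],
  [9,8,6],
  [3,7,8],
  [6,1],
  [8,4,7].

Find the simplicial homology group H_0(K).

We work with the vertex ordering 1 < 2 < 3 < 4 < 5 < 6 < 7 < 8 < 9 < 10. The simplices of K, each written with vertices in increasing order, are:

  0-simplices (10): [1], [2], [3], [4], [5], [6], [7], [8], [9], [10]
  1-simplices (19): [1,5], [1,6], [2,3], [2,6], [2,7], [2,9], [2,10], [3,7], [3,8], [4,7], [4,8], [5,9], [5,10], [6,8], [6,9], [7,8], [7,9], [8,9], [8,10]
  2-simplices (7): [2,3,7], [2,6,9], [2,7,9], [3,7,8], [4,7,8], [6,8,9], [7,8,9]

Hence C_0 ≅ Z^10, C_1 ≅ Z^19, C_2 ≅ Z^7.

The boundary map ∂_1: C_1 → C_0 is given by ∂[p,q] = [q] − [p]. For instance
  ∂[4,7] = [7] − [4].
The 10×19 boundary matrix has rank 9 and Smith normal form diag(1,1,1,1,1,1,1,1,1).

∂_2: C_2 → C_1 maps a triangle to the signed sum of its edges. For instance
  ∂[2,7,9] = [7,9] − [2,9] + [2,7],
  ∂[2,6,9] = [6,9] − [2,9] + [2,6].
This gives a 19×7 integer matrix of rank 7; reducing to Smith normal form yields diagonal entries (1,1,1,1,1,1,1).

Computing H_k = (kernel of ∂_k) / (image of ∂_{k+1}):

  H_0: rank C_0 − rank ∂_1 = 10 − 9 = 1, and the invariant factors of ∂_1 are all 1, so H_0 = Z.

H_0 = Z.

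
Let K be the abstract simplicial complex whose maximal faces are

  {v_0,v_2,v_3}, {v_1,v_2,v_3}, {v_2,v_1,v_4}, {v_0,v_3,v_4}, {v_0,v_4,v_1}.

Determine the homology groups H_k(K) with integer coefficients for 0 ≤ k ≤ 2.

H_0 ≅ Z,  H_1 ≅ Z,  H_2 = 0.

We work with the vertex ordering v_0 < v_1 < v_2 < v_3 < v_4. The simplices of K, each written with vertices in increasing order, are:

  0-simplices (5): [v_0], [v_1], [v_2], [v_3], [v_4]
  1-simplices (10): [v_0,v_1], [v_0,v_2], [v_0,v_3], [v_0,v_4], [v_1,v_2], [v_1,v_3], [v_1,v_4], [v_2,v_3], [v_2,v_4], [v_3,v_4]
  2-simplices (5): [v_0,v_1,v_4], [v_0,v_2,v_3], [v_0,v_3,v_4], [v_1,v_2,v_3], [v_1,v_2,v_4]

Hence C_0 ≅ Z^5, C_1 ≅ Z^10, C_2 ≅ Z^5.

The boundary map ∂_1: C_1 → C_0 maps an edge to its endpoints' difference, ∂[p,q] = q − p. For instance
  ∂[v_0,v_2] = [v_2] − [v_0].
As a 5×10 matrix over Z this has rank 4, with invariant factors (1,1,1,1).

∂_2: C_2 → C_1 maps a triangle to the signed sum of its edges. For instance
  ∂[v_1,v_2,v_3] = [v_2,v_3] − [v_1,v_3] + [v_1,v_2],
  ∂[v_0,v_3,v_4] = [v_3,v_4] − [v_0,v_4] + [v_0,v_3].
As a 10×5 matrix over Z this has rank 5, with invariant factors (1,1,1,1,1).

From H_k ≅ ker(∂_k) / im(∂_{k+1}) we obtain:

  H_0: rank C_0 − rank ∂_1 = 5 − 4 = 1, and the invariant factors of ∂_1 are all 1, so H_0 = Z.
  H_1: rank ker ∂_1 − rank ∂_2 = (10 − 4) − 5 = 1, and the invariant factors of ∂_2 are all 1, so H_1 = Z.
  H_2: rank ker ∂_2 − rank ∂_3 = (5 − 5) − 0 = 0, and there is no ∂_3, so H_2 = 0.

As a check, the Euler characteristic is 5 − 10 + 5 = 0, which agrees with 1 − 1 + 0 = 0.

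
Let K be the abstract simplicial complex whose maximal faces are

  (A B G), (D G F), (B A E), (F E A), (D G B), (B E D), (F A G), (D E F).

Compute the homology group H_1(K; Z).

H_1 ≅ 0.

K has 6 vertices, 12 edges, 8 triangles.
rank ∂_1 = 5, rank ∂_2 = 7 ⇒ b_1 = 12 − 5 − 7 = 0; all invariant factors of ∂_2 are 1 so no torsion. So H_1 ≅ 0.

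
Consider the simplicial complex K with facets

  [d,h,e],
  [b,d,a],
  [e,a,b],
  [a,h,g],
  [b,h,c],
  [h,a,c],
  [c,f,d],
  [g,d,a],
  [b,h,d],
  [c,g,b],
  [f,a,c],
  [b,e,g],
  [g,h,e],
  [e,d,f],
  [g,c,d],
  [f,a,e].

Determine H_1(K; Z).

Fix the vertex order a < b < c < d < e < f < g < h and write every simplex with vertices in increasing order. Then dim K = 2 and the simplices of K are:

  0-simplices (8): a, b, c, d, e, f, g, h
  1-simplices (24): ab, ac, ad, ae, af, ag, ah, bc, bd, be, bg, bh, cd, cf, cg, ch, de, df, dg, dh, ef, eg, eh, gh
  2-simplices (16): abd, abe, acf, ach, adg, aef, agh, bcg, bch, bdh, beg, cdf, cdg, def, deh, egh

so the chain groups are C_0 ≅ Z^8, C_1 ≅ Z^24, C_2 ≅ Z^16.

The boundary map ∂_1: C_1 → C_0 is given by ∂[p,q] = [q] − [p]. For instance
  ∂ch = h − c.
The resulting 8×24 matrix has rank 7, and its Smith normal form has invariant factors (1,1,1,1,1,1,1).

∂_2: C_2 → C_1 maps a triangle to the signed sum of its edges. For instance
  ∂cdf = df − cf + cd,
  ∂beg = eg − bg + be.
This gives a 24×16 integer matrix of rank 15; reducing to Smith normal form yields diagonal entries (1,1,1,1,1,1,1,1,1,1,1,1,1,1,1).

From H_k ≅ ker(∂_k) / im(∂_{k+1}) we obtain:

  H_1: rank ker ∂_1 − rank ∂_2 = (24 − 7) − 15 = 2, and the invariant factors of ∂_2 are all 1, so H_1 ≅ Z^2.

(K is a triangulation of the torus T^2.)

H_1 = Z^2.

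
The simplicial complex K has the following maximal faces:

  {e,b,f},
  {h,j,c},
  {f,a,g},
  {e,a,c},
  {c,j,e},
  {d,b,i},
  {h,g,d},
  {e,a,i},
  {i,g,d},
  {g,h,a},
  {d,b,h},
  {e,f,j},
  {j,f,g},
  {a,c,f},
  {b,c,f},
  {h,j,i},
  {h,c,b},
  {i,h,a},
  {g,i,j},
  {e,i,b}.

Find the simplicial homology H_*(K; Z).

H_0 ≅ Z,  H_1 ≅ Z ⊕ Z/2Z,  H_2 = 0.

Fix the vertex order a < b < c < d < e < f < g < h < i < j and write every simplex with vertices in increasing order. Then dim K = 2 and the simplices of K are:

  0-simplices (10): a, b, c, d, e, f, g, h, i, j
  1-simplices (30): ac, ae, af, ag, ah, ai, bc, bd, be, bf, bh, bi, ce, cf, ch, cj, dg, dh, di, ef, ei, ej, fg, fj, gh, gi, gj, hi, hj, ij
  2-simplices (20): ace, acf, aei, afg, agh, ahi, bcf, bch, bdh, bdi, bef, bei, cej, chj, dgh, dgi, efj, fgj, gij, hij

so the chain groups are C_0 ≅ Z^10, C_1 ≅ Z^30, C_2 ≅ Z^20.

∂_1: C_1 → C_0 is given by ∂[p,q] = [q] − [p].
This gives a 10×30 integer matrix of rank 9; reducing to Smith normal form yields diagonal entries (1,1,1,1,1,1,1,1,1).

Boundary ∂_2: C_2 → C_1 sends each 2-simplex [p,q,r] to [q,r] − [p,r] + [p,q]. For instance
  ∂bei = ei − bi + be,
  ∂bdh = dh − bh + bd.
This gives a 30×20 integer matrix of rank 20; reducing to Smith normal form yields diagonal entries (1,1,1,1,1,1,1,1,1,1,1,1,1,1,1,1,1,1,1,2).

Reading off H_k = ker ∂_k / im ∂_{k+1}:

  H_0: rank C_0 − rank ∂_1 = 10 − 9 = 1, and the invariant factors of ∂_1 are all 1, so H_0 = Z.
  H_1: rank ker ∂_1 − rank ∂_2 = (30 − 9) − 20 = 1, and ∂_2 has invariant factor 2 > 1, so H_1 = Z ⊕ Z/2Z.
  H_2: rank ker ∂_2 − rank ∂_3 = (20 − 20) − 0 = 0, and there is no ∂_3, so H_2 = 0.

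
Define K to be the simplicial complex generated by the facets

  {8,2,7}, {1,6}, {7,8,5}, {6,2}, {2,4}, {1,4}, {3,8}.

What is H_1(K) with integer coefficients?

H_1 ≅ Z.

K has 8 vertices, 10 edges, 2 triangles.
rank ∂_1 = 7, rank ∂_2 = 2 ⇒ b_1 = 10 − 7 − 2 = 1; all invariant factors of ∂_2 are 1 so no torsion. So H_1 ≅ Z.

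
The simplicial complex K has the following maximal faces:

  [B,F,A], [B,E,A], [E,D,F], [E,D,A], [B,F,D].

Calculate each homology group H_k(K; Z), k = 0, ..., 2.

Fix the vertex order A < B < D < E < F and write every simplex with vertices in increasing order. Then dim K = 2 and the simplices of K are:

  0-simplices (5): A, B, D, E, F
  1-simplices (10): AB, AD, AE, AF, BD, BE, BF, DE, DF, EF
  2-simplices (5): ABE, ABF, ADE, BDF, DEF

giving chain groups C_0 ≅ Z^5, C_1 ≅ Z^10, C_2 ≅ Z^5.

∂_1: C_1 → C_0 maps an edge to its endpoints' difference, ∂[p,q] = q − p.
As a 5×10 matrix over Z this has rank 4, with invariant factors (1,1,1,1).

∂_2: C_2 → C_1 maps a triangle to the signed sum of its edges. For instance
  ∂ABF = BF − AF + AB,
  ∂ABE = BE − AE + AB.
As a 10×5 matrix over Z this has rank 5, with invariant factors (1,1,1,1,1).

Reading off H_k = ker ∂_k / im ∂_{k+1}:

  H_0: rank C_0 − rank ∂_1 = 5 − 4 = 1, and the invariant factors of ∂_1 are all 1, so H_0 = Z.
  H_1: rank ker ∂_1 − rank ∂_2 = (10 − 4) − 5 = 1, and the invariant factors of ∂_2 are all 1, so H_1 = Z.
  H_2: rank ker ∂_2 − rank ∂_3 = (5 − 5) − 0 = 0, and there is no ∂_3, so H_2 = 0.

H_0 ≅ Z,  H_1 ≅ Z,  H_2 = 0.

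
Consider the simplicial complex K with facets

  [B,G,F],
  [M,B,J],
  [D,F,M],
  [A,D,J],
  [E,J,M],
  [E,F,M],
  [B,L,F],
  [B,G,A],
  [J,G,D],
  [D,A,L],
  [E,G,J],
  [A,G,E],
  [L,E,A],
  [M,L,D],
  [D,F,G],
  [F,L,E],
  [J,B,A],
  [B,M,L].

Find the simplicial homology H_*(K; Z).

Fix the vertex order A < B < D < E < F < G < J < L < M and write every simplex with vertices in increasing order. Then dim K = 2 and the simplices of K are:

  0-simplices (9): A, B, D, E, F, G, J, L, M
  1-simplices (27): AB, AD, AE, AG, AJ, AL, BF, BG, BJ, BL, BM, DF, DG, DJ, DL, DM, EF, EG, EJ, EL, EM, FG, FL, FM, GJ, JM, LM
  2-simplices (18): ABG, ABJ, ADJ, ADL, AEG, AEL, BFG, BFL, BJM, BLM, DFG, DFM, DGJ, DLM, EFL, EFM, EGJ, EJM

so the chain groups are C_0 ≅ Z^9, C_1 ≅ Z^27, C_2 ≅ Z^18.

∂_1: C_1 → C_0 maps an edge to its endpoints' difference, ∂[p,q] = q − p. For instance
  ∂DJ = J − D.
The 9×27 boundary matrix has rank 8 and Smith normal form diag(1,1,1,1,1,1,1,1).

Boundary ∂_2: C_2 → C_1 maps a triangle to the signed sum of its edges. For instance
  ∂AEL = EL − AL + AE,
  ∂ABG = BG − AG + AB.
The 27×18 boundary matrix has rank 18 and Smith normal form diag(1,1,1,1,1,1,1,1,1,1,1,1,1,1,1,1,1,2).

Now H_k = ker ∂_k / im ∂_{k+1}, so:

  H_0: rank C_0 − rank ∂_1 = 9 − 8 = 1, and the invariant factors of ∂_1 are all 1, so H_0 = Z.
  H_1: rank ker ∂_1 − rank ∂_2 = (27 − 8) − 18 = 1, and ∂_2 has invariant factor 2 > 1, so H_1 = Z ⊕ Z_2.
  H_2: rank ker ∂_2 − rank ∂_3 = (18 − 18) − 0 = 0, and there is no ∂_3, so H_2 = 0.

H_0 = Z,  H_1 = Z ⊕ Z_2,  H_2 = 0.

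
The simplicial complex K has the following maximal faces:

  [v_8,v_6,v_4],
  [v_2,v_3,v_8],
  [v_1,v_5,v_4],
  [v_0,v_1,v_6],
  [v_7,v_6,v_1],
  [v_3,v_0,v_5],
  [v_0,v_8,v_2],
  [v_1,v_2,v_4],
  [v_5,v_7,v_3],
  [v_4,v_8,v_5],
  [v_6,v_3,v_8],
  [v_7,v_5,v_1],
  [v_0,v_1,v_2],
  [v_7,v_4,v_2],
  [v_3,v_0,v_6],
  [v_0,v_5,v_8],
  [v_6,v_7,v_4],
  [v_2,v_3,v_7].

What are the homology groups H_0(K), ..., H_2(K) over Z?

We work with the vertex ordering v_0 < v_1 < v_2 < v_3 < v_4 < v_5 < v_6 < v_7 < v_8. The simplices of K, each written with vertices in increasing order, are:

  0-simplices (9): [v_0], [v_1], [v_2], [v_3], [v_4], [v_5], [v_6], [v_7], [v_8]
  1-simplices (27): (27 of them)
  2-simplices (18): (18 of them)

giving chain groups C_0 ≅ Z^9, C_1 ≅ Z^27, C_2 ≅ Z^18.

Boundary ∂_1: C_1 → C_0 is given by ∂[p,q] = [q] − [p]. For instance
  ∂[v_4,v_7] = [v_7] − [v_4].
As a 9×27 matrix over Z this has rank 8, with invariant factors (1,1,1,1,1,1,1,1).

∂_2: C_2 → C_1 sends each 2-simplex [p,q,r] to [q,r] − [p,r] + [p,q]. For instance
  ∂[v_3,v_6,v_8] = [v_6,v_8] − [v_3,v_8] + [v_3,v_6],
  ∂[v_2,v_3,v_7] = [v_3,v_7] − [v_2,v_7] + [v_2,v_3].
The 27×18 boundary matrix has rank 18 and Smith normal form diag(1,1,1,1,1,1,1,1,1,1,1,1,1,1,1,1,1,2).

From H_k ≅ ker(∂_k) / im(∂_{k+1}) we obtain:

  H_0: rank C_0 − rank ∂_1 = 9 − 8 = 1, and the invariant factors of ∂_1 are all 1, so H_0 = Z.
  H_1: rank ker ∂_1 − rank ∂_2 = (27 − 8) − 18 = 1, and ∂_2 has invariant factor 2 > 1, so H_1 = Z ⊕ Z/2.
  H_2: rank ker ∂_2 − rank ∂_3 = (18 − 18) − 0 = 0, and there is no ∂_3, so H_2 = 0.

H_0 ≅ Z,  H_1 ≅ Z ⊕ Z/2,  H_2 = 0.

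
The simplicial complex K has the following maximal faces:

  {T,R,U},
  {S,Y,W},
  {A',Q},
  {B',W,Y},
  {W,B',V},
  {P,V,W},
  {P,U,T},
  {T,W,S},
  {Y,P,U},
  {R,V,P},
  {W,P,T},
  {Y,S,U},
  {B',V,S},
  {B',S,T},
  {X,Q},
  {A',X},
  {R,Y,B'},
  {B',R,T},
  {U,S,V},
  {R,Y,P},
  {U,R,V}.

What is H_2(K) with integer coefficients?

H_2 ≅ 0.

Order the vertices as P < Q < R < S < T < U < V < W < X < Y < A' < B'. Listing each simplex with vertices in this order, K has dimension 2 with simplices:

  0-simplices (12): [P], [Q], [R], [S], [T], [U], [V], [W], [X], [Y], [A'], [B']
  1-simplices (30): (30 of them)
  2-simplices (18): (18 of them)

giving chain groups C_0 ≅ Z^12, C_1 ≅ Z^30, C_2 ≅ Z^18.

∂_1: C_1 → C_0 maps an edge to its endpoints' difference, ∂[p,q] = q − p. For instance
  ∂[S,B'] = [B'] − [S].
This gives a 12×30 integer matrix of rank 10; reducing to Smith normal form yields diagonal entries (1,1,1,1,1,1,1,1,1,1).

∂_2: C_2 → C_1 sends each 2-simplex [p,q,r] to [q,r] − [p,r] + [p,q]. For instance
  ∂[R,T,B'] = [T,B'] − [R,B'] + [R,T],
  ∂[S,T,W] = [T,W] − [S,W] + [S,T].
This gives a 30×18 integer matrix of rank 18; reducing to Smith normal form yields diagonal entries (1,1,1,1,1,1,1,1,1,1,1,1,1,1,1,1,1,2).

From H_k ≅ ker(∂_k) / im(∂_{k+1}) we obtain:

  H_2: rank ker ∂_2 − rank ∂_3 = (18 − 18) − 0 = 0, and there is no ∂_3, so H_2 ≅ 0.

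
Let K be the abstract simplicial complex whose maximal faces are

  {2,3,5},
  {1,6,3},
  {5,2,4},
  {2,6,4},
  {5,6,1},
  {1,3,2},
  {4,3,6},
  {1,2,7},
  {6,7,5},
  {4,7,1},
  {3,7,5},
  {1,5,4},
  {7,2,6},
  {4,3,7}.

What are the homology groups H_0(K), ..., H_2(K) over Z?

H_0 = Z,  H_1 = Z^2,  H_2 = Z.

K has 7 vertices, 21 edges, 14 triangles.
rank ∂_0 = 0, rank ∂_1 = 6 ⇒ b_0 = 7 − 0 − 6 = 1; all invariant factors of ∂_1 are 1 so no torsion. So H_0 = Z.
rank ∂_1 = 6, rank ∂_2 = 13 ⇒ b_1 = 21 − 6 − 13 = 2; all invariant factors of ∂_2 are 1 so no torsion. So H_1 = Z^2.
rank ∂_2 = 13, rank ∂_3 = 0 ⇒ b_2 = 14 − 13 − 0 = 1. So H_2 = Z.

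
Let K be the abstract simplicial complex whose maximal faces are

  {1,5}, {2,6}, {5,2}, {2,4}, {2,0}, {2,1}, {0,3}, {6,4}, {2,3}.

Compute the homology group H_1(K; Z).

Fix the vertex order 0 < 1 < 2 < 3 < 4 < 5 < 6 and write every simplex with vertices in increasing order. Then dim K = 1 and the simplices of K are:

  0-simplices (7): [0], [1], [2], [3], [4], [5], [6]
  1-simplices (9): [0,2], [0,3], [1,2], [1,5], [2,3], [2,4], [2,5], [2,6], [4,6]

Hence C_0 ≅ Z^7, C_1 ≅ Z^9.

The boundary map ∂_1: C_1 → C_0 is given by ∂[p,q] = [q] − [p].
The resulting 7×9 matrix has rank 6, and its Smith normal form has invariant factors (1,1,1,1,1,1).

Computing H_k = (kernel of ∂_k) / (image of ∂_{k+1}):

  H_1: rank ker ∂_1 − rank ∂_2 = (9 − 6) − 0 = 3, and there is no ∂_2, so H_1 ≅ Z^3.

H_1 = Z^3.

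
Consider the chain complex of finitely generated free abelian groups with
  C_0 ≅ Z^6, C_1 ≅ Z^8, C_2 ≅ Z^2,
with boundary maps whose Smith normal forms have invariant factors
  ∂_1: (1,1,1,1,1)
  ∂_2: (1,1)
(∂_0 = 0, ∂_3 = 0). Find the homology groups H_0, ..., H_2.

H_0: b_0 = 6 − 0 − 5 = 1; torsion from ∂_1 factors > 1: none. So H_0 = Z.
H_1: b_1 = 8 − 5 − 2 = 1; torsion from ∂_2 factors > 1: none. So H_1 = Z.
H_2: b_2 = 2 − 2 − 0 = 0; torsion from ∂_3 factors > 1: none. So H_2 = 0.

H_0 = Z,  H_1 = Z,  H_2 = 0.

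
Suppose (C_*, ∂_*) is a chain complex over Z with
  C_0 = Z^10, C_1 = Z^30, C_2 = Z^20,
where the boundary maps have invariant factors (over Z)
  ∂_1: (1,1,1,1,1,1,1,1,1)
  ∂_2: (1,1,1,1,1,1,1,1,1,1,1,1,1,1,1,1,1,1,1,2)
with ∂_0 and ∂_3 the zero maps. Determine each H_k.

H_0: b_0 = 10 − 0 − 9 = 1; torsion from ∂_1 factors > 1: none. So H_0 ≅ Z.
H_1: b_1 = 30 − 9 − 20 = 1; torsion from ∂_2 factors > 1: [2]. So H_1 ≅ Z ⊕ Z/2.
H_2: b_2 = 20 − 20 − 0 = 0; torsion from ∂_3 factors > 1: none. So H_2 ≅ 0.

H_0 ≅ Z,  H_1 ≅ Z ⊕ Z/2,  H_2 = 0.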